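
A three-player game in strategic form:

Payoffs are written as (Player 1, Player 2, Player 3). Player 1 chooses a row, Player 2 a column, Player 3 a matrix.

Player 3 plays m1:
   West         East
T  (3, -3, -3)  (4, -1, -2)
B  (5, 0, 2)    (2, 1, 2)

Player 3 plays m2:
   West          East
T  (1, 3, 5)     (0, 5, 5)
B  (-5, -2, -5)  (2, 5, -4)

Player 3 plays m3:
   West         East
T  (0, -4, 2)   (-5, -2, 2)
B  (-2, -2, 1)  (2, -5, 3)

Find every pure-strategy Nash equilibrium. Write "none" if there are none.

There is no pure-strategy Nash equilibrium.

Mark each player's best response to every combination of opponents' strategies; a profile where every player is best-responding is a pure Nash equilibrium.
Player 1 against (West, m1): payoffs 3, 5 → best response B.
Player 1 against (West, m2): payoffs 1, -5 → best response T.
Player 1 against (West, m3): payoffs 0, -2 → best response T.
Player 1 against (East, m1): payoffs 4, 2 → best response T.
Player 1 against (East, m2): payoffs 0, 2 → best response B.
Player 1 against (East, m3): payoffs -5, 2 → best response B.
Player 2 against (T, m1): payoffs -3, -1 → best response East.
Player 2 against (T, m2): payoffs 3, 5 → best response East.
Player 2 against (T, m3): payoffs -4, -2 → best response East.
Player 2 against (B, m1): payoffs 0, 1 → best response East.
Player 2 against (B, m2): payoffs -2, 5 → best response East.
Player 2 against (B, m3): payoffs -2, -5 → best response West.
Player 3 against (T, West): payoffs -3, 5, 2 → best response m2.
Player 3 against (T, East): payoffs -2, 5, 2 → best response m2.
Player 3 against (B, West): payoffs 2, -5, 1 → best response m1.
Player 3 against (B, East): payoffs 2, -4, 3 → best response m3.
No profile is a mutual best response for all players.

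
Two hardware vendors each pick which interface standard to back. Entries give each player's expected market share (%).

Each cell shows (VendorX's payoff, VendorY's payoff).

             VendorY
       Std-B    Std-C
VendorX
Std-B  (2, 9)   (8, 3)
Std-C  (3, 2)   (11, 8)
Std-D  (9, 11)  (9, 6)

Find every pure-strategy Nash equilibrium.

Check each profile: it is a Nash equilibrium iff no player can strictly gain by switching unilaterally.
(Std-B, Std-B): VendorX can switch to Std-C (2 → 3). Not NE.
(Std-B, Std-C): VendorX can switch to Std-C (8 → 11). Not NE.
(Std-C, Std-B): VendorX can switch to Std-D (3 → 9). Not NE.
(Std-C, Std-C): VendorX gets 11, best alternative 9; VendorY gets 8, best alternative 2. No profitable deviation — NE.
(Std-D, Std-B): VendorX gets 9, best alternative 3; VendorY gets 11, best alternative 6. No profitable deviation — NE.
(Std-D, Std-C): VendorX can switch to Std-C (9 → 11). Not NE.

Pure-strategy Nash equilibria: (Std-C, Std-C), (Std-D, Std-B)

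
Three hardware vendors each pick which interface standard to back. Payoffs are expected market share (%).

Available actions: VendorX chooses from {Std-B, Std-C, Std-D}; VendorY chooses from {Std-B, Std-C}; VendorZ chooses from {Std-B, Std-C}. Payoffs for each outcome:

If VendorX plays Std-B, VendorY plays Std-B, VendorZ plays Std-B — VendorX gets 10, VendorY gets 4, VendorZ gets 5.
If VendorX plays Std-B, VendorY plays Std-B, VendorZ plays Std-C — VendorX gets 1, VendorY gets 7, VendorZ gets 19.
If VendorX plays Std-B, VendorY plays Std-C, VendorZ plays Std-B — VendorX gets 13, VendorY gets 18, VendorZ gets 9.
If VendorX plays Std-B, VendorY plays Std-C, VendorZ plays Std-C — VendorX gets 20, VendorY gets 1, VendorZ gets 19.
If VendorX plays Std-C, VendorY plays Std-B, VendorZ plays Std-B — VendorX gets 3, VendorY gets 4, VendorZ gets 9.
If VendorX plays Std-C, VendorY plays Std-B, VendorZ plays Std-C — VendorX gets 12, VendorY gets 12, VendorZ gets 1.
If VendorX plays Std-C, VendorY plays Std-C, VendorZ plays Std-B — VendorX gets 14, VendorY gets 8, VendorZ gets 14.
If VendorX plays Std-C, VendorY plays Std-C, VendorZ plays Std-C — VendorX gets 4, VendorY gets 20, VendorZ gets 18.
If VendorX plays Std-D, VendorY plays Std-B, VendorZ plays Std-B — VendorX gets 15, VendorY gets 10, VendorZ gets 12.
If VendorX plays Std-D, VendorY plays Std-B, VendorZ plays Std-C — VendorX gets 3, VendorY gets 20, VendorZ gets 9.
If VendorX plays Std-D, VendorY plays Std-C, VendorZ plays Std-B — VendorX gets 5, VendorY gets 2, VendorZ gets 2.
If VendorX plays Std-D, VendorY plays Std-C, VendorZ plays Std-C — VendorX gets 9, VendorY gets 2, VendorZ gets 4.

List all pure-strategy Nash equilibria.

(Std-B, Std-B, Std-B): VendorX can switch to Std-D (10 → 15). Not NE.
(Std-B, Std-B, Std-C): VendorX can switch to Std-C (1 → 12). Not NE.
(Std-B, Std-C, Std-B): VendorX can switch to Std-C (13 → 14). Not NE.
(Std-B, Std-C, Std-C): VendorY can switch to Std-B (1 → 7). Not NE.
(Std-C, Std-B, Std-B): VendorX can switch to Std-B (3 → 10). Not NE.
(Std-C, Std-B, Std-C): VendorY can switch to Std-C (12 → 20). Not NE.
(Std-C, Std-C, Std-B): VendorZ can switch to Std-C (14 → 18). Not NE.
(Std-C, Std-C, Std-C): VendorX can switch to Std-B (4 → 20). Not NE.
(Std-D, Std-B, Std-B): VendorX gets 15, best alternative 10; VendorY gets 10, best alternative 2; VendorZ gets 12, best alternative 9. No profitable deviation — NE.
(The remaining 3 profiles each have a profitable deviation by the same check.)

The unique pure-strategy Nash equilibrium is (Std-D, Std-B, Std-B).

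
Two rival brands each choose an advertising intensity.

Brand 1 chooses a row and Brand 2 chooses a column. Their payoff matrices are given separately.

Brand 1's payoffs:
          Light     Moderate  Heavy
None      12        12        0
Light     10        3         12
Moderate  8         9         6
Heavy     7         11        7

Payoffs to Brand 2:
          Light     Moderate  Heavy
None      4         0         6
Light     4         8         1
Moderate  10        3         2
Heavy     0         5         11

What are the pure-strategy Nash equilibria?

No pure-strategy Nash equilibrium.

(None, Light): Brand 2 can switch to Heavy (4 → 6). Not NE.
(None, Moderate): Brand 2 can switch to Light (0 → 4). Not NE.
(None, Heavy): Brand 1 can switch to Light (0 → 12). Not NE.
(Light, Light): Brand 1 can switch to None (10 → 12). Not NE.
(Light, Moderate): Brand 1 can switch to None (3 → 12). Not NE.
(Light, Heavy): Brand 2 can switch to Light (1 → 4). Not NE.
(Moderate, Light): Brand 1 can switch to None (8 → 12). Not NE.
(Moderate, Moderate): Brand 1 can switch to None (9 → 12). Not NE.
(Moderate, Heavy): Brand 1 can switch to Light (6 → 12). Not NE.
(Heavy, Light): Brand 1 can switch to None (7 → 12). Not NE.
(Heavy, Moderate): Brand 1 can switch to None (11 → 12). Not NE.
(Heavy, Heavy): Brand 1 can switch to Light (7 → 12). Not NE.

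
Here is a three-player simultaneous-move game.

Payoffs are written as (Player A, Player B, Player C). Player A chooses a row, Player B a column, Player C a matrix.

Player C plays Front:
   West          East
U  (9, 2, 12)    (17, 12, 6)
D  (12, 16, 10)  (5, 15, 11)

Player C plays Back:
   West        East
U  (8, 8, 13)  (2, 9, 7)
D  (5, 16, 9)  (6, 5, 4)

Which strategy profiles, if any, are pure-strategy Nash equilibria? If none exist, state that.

Player A against (West, Front): payoffs 9, 12 → best response D.
Player A against (West, Back): payoffs 8, 5 → best response U.
Player A against (East, Front): payoffs 17, 5 → best response U.
Player A against (East, Back): payoffs 2, 6 → best response D.
Player B against (U, Front): payoffs 2, 12 → best response East.
Player B against (U, Back): payoffs 8, 9 → best response East.
Player B against (D, Front): payoffs 16, 15 → best response West.
Player B against (D, Back): payoffs 16, 5 → best response West.
Player C against (U, West): payoffs 12, 13 → best response Back.
Player C against (U, East): payoffs 6, 7 → best response Back.
Player C against (D, West): payoffs 10, 9 → best response Front.
Player C against (D, East): payoffs 11, 4 → best response Front.
Mutual best responses: (D, West, Front).

The unique pure-strategy Nash equilibrium is (D, West, Front).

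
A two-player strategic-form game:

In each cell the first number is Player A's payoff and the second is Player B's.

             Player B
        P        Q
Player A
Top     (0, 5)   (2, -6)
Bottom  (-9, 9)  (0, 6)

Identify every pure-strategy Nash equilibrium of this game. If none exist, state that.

For each player, find the best response to each opponent profile; mutual best responses are the pure NE.
Player A against P: payoffs 0, -9 → best response Top.
Player A against Q: payoffs 2, 0 → best response Top.
Player B against Top: payoffs 5, -6 → best response P.
Player B against Bottom: payoffs 9, 6 → best response P.
Mutual best responses: (Top, P).

(Top, P)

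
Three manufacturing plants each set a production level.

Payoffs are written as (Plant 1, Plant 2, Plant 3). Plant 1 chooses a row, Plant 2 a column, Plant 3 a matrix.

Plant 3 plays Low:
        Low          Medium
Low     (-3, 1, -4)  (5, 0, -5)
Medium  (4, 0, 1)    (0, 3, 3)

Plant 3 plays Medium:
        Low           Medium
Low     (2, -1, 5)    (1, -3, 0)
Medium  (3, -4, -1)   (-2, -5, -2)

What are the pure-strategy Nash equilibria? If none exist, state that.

No pure-strategy Nash equilibrium.

Mark each player's best response to every combination of opponents' strategies; a profile where every player is best-responding is a pure Nash equilibrium.
Plant 1 against (Low, Low): payoffs -3, 4 → best response Medium.
Plant 1 against (Low, Medium): payoffs 2, 3 → best response Medium.
Plant 1 against (Medium, Low): payoffs 5, 0 → best response Low.
Plant 1 against (Medium, Medium): payoffs 1, -2 → best response Low.
Plant 2 against (Low, Low): payoffs 1, 0 → best response Low.
Plant 2 against (Low, Medium): payoffs -1, -3 → best response Low.
Plant 2 against (Medium, Low): payoffs 0, 3 → best response Medium.
Plant 2 against (Medium, Medium): payoffs -4, -5 → best response Low.
Plant 3 against (Low, Low): payoffs -4, 5 → best response Medium.
Plant 3 against (Low, Medium): payoffs -5, 0 → best response Medium.
Plant 3 against (Medium, Low): payoffs 1, -1 → best response Low.
Plant 3 against (Medium, Medium): payoffs 3, -2 → best response Low.
No profile is a mutual best response for all players.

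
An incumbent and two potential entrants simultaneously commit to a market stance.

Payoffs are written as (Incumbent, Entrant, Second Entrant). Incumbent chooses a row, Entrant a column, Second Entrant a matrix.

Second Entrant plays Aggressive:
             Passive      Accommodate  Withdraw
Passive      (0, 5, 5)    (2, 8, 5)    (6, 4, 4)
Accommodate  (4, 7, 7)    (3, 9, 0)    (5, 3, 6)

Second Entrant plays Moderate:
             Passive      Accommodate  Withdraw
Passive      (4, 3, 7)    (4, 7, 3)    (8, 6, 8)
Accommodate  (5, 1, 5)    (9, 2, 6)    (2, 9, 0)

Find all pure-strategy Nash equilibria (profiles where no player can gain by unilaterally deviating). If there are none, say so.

none

(Passive, Passive, Aggressive): Incumbent can switch to Accommodate (0 → 4). Not NE.
(Passive, Passive, Moderate): Incumbent can switch to Accommodate (4 → 5). Not NE.
(Passive, Accommodate, Aggressive): Incumbent can switch to Accommodate (2 → 3). Not NE.
(Passive, Accommodate, Moderate): Incumbent can switch to Accommodate (4 → 9). Not NE.
(Passive, Withdraw, Aggressive): Entrant can switch to Passive (4 → 5). Not NE.
(Passive, Withdraw, Moderate): Entrant can switch to Accommodate (6 → 7). Not NE.
(The remaining 6 profiles each have a profitable deviation by the same check.)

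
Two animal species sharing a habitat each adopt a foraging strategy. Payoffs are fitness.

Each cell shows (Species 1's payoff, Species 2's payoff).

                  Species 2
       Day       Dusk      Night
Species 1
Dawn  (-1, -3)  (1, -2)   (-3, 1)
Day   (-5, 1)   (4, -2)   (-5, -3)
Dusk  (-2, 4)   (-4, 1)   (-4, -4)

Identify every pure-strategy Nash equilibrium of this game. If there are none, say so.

For each player, find the best response to each opponent profile; mutual best responses are the pure NE.
Species 1 against Day: payoffs -1, -5, -2 → best response Dawn.
Species 1 against Dusk: payoffs 1, 4, -4 → best response Day.
Species 1 against Night: payoffs -3, -5, -4 → best response Dawn.
Species 2 against Dawn: payoffs -3, -2, 1 → best response Night.
Species 2 against Day: payoffs 1, -2, -3 → best response Day.
Species 2 against Dusk: payoffs 4, 1, -4 → best response Day.
Mutual best responses: (Dawn, Night).

Pure NE: (Dawn, Night)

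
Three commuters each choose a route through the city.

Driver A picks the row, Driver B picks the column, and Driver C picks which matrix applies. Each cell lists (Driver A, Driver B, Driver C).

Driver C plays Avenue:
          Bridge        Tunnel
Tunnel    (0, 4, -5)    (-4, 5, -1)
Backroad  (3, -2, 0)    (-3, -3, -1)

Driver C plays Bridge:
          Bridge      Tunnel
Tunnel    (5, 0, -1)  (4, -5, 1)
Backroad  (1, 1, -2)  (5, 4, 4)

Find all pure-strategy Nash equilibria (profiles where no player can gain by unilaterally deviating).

Driver A against (Bridge, Avenue): payoffs 0, 3 → best response Backroad.
Driver A against (Bridge, Bridge): payoffs 5, 1 → best response Tunnel.
Driver A against (Tunnel, Avenue): payoffs -4, -3 → best response Backroad.
Driver A against (Tunnel, Bridge): payoffs 4, 5 → best response Backroad.
Driver B against (Tunnel, Avenue): payoffs 4, 5 → best response Tunnel.
Driver B against (Tunnel, Bridge): payoffs 0, -5 → best response Bridge.
Driver B against (Backroad, Avenue): payoffs -2, -3 → best response Bridge.
Driver B against (Backroad, Bridge): payoffs 1, 4 → best response Tunnel.
Driver C against (Tunnel, Bridge): payoffs -5, -1 → best response Bridge.
Driver C against (Tunnel, Tunnel): payoffs -1, 1 → best response Bridge.
Driver C against (Backroad, Bridge): payoffs 0, -2 → best response Avenue.
Driver C against (Backroad, Tunnel): payoffs -1, 4 → best response Bridge.
Mutual best responses: (Tunnel, Bridge, Bridge); (Backroad, Bridge, Avenue); (Backroad, Tunnel, Bridge).

Pure-strategy Nash equilibria: (Tunnel, Bridge, Bridge); (Backroad, Bridge, Avenue); (Backroad, Tunnel, Bridge)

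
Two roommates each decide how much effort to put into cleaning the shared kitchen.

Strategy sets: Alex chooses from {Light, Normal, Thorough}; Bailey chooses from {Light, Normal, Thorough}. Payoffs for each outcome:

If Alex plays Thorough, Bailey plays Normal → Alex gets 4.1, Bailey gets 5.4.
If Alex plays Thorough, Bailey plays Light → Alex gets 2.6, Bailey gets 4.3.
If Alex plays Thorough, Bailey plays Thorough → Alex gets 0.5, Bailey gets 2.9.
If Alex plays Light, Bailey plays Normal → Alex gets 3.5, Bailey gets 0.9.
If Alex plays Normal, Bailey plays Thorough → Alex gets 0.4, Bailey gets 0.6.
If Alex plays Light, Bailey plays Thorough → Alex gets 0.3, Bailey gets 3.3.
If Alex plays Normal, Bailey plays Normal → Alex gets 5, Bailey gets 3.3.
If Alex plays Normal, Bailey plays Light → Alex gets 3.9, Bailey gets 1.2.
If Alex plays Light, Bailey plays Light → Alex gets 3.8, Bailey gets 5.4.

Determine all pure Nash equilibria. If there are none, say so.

(Light, Light): Alex can switch to Normal (3.8 → 3.9). Not NE.
(Light, Normal): Alex can switch to Normal (3.5 → 5). Not NE.
(Light, Thorough): Alex can switch to Normal (0.3 → 0.4). Not NE.
(Normal, Light): Bailey can switch to Normal (1.2 → 3.3). Not NE.
(Normal, Normal): Alex gets 5, best alternative 4.1; Bailey gets 3.3, best alternative 1.2. No profitable deviation — NE.
(Normal, Thorough): Alex can switch to Thorough (0.4 → 0.5). Not NE.
(Thorough, Light): Alex can switch to Light (2.6 → 3.8). Not NE.
(The remaining 2 profiles each have a profitable deviation by the same check.)

(Normal, Normal)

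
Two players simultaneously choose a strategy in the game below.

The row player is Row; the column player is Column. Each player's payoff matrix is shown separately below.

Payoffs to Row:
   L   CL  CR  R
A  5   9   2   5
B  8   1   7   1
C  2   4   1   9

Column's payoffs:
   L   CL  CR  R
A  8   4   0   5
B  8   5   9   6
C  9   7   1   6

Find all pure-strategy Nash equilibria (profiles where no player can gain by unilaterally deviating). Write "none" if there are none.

Pure NE: (B, CR)

Row against L: payoffs 5, 8, 2 → best response B.
Row against CL: payoffs 9, 1, 4 → best response A.
Row against CR: payoffs 2, 7, 1 → best response B.
Row against R: payoffs 5, 1, 9 → best response C.
Column against A: payoffs 8, 4, 0, 5 → best response L.
Column against B: payoffs 8, 5, 9, 6 → best response CR.
Column against C: payoffs 9, 7, 1, 6 → best response L.
Mutual best responses: (B, CR).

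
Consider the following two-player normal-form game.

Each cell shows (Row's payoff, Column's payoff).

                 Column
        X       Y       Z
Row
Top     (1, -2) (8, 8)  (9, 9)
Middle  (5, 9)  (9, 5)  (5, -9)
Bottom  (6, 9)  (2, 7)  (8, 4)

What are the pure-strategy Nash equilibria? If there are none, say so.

(Top, X): Row can switch to Middle (1 → 5). Not NE.
(Top, Y): Row can switch to Middle (8 → 9). Not NE.
(Top, Z): Row gets 9, best alternative 8; Column gets 9, best alternative 8. No profitable deviation — NE.
(Middle, X): Row can switch to Bottom (5 → 6). Not NE.
(Middle, Y): Column can switch to X (5 → 9). Not NE.
(Middle, Z): Row can switch to Top (5 → 9). Not NE.
(Bottom, X): Row gets 6, best alternative 5; Column gets 9, best alternative 7. No profitable deviation — NE.
(Bottom, Y): Row can switch to Top (2 → 8). Not NE.
(Bottom, Z): Row can switch to Top (8 → 9). Not NE.

Pure-strategy Nash equilibria: (Top, Z); (Bottom, X)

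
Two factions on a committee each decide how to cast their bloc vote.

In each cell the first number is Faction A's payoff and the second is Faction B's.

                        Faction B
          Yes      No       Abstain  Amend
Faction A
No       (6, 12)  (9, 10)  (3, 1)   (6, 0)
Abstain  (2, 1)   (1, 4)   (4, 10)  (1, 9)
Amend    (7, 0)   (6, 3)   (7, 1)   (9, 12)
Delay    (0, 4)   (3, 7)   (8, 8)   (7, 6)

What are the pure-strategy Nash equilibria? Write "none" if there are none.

Pure-strategy Nash equilibria: (Amend, Amend); (Delay, Abstain)

Faction A against Yes: payoffs 6, 2, 7, 0 → best response Amend.
Faction A against No: payoffs 9, 1, 6, 3 → best response No.
Faction A against Abstain: payoffs 3, 4, 7, 8 → best response Delay.
Faction A against Amend: payoffs 6, 1, 9, 7 → best response Amend.
Faction B against No: payoffs 12, 10, 1, 0 → best response Yes.
Faction B against Abstain: payoffs 1, 4, 10, 9 → best response Abstain.
Faction B against Amend: payoffs 0, 3, 1, 12 → best response Amend.
Faction B against Delay: payoffs 4, 7, 8, 6 → best response Abstain.
Mutual best responses: (Amend, Amend); (Delay, Abstain).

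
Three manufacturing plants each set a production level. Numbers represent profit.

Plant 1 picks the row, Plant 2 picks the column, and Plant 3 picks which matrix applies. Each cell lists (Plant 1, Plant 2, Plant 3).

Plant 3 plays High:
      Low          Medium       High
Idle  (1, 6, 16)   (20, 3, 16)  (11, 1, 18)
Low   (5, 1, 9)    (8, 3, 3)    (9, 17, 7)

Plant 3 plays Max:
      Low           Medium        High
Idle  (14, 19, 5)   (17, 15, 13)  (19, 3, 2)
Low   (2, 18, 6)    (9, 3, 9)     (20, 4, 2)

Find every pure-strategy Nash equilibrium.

Check each profile: it is a Nash equilibrium iff no player can strictly gain by switching unilaterally.
(Idle, Low, High): Plant 1 can switch to Low (1 → 5). Not NE.
(Idle, Low, Max): Plant 3 can switch to High (5 → 16). Not NE.
(Idle, Medium, High): Plant 2 can switch to Low (3 → 6). Not NE.
(Idle, Medium, Max): Plant 2 can switch to Low (15 → 19). Not NE.
(Idle, High, High): Plant 2 can switch to Low (1 → 6). Not NE.
(Idle, High, Max): Plant 1 can switch to Low (19 → 20). Not NE.
(The remaining 6 profiles each have a profitable deviation by the same check.)

No pure-strategy Nash equilibrium.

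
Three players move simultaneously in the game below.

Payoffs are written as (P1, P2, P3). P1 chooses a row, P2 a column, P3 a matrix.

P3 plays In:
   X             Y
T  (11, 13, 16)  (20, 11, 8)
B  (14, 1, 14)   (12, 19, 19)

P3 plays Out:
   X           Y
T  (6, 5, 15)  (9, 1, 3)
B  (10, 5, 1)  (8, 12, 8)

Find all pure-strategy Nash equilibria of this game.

P1 against (X, In): payoffs 11, 14 → best response B.
P1 against (X, Out): payoffs 6, 10 → best response B.
P1 against (Y, In): payoffs 20, 12 → best response T.
P1 against (Y, Out): payoffs 9, 8 → best response T.
P2 against (T, In): payoffs 13, 11 → best response X.
P2 against (T, Out): payoffs 5, 1 → best response X.
P2 against (B, In): payoffs 1, 19 → best response Y.
P2 against (B, Out): payoffs 5, 12 → best response Y.
P3 against (T, X): payoffs 16, 15 → best response In.
P3 against (T, Y): payoffs 8, 3 → best response In.
P3 against (B, X): payoffs 14, 1 → best response In.
P3 against (B, Y): payoffs 19, 8 → best response In.
No profile is a mutual best response for all players.

none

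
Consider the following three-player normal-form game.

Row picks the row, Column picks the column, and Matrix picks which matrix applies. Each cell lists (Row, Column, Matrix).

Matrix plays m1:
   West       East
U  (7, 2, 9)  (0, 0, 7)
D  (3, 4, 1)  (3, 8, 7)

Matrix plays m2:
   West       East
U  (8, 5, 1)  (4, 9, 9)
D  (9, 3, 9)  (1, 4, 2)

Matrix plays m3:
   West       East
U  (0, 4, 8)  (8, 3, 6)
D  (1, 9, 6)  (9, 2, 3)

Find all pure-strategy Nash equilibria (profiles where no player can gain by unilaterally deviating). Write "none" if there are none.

(U, West, m1) and (U, East, m2) and (D, East, m1)

(U, West, m1): Row gets 7, best alternative 3; Column gets 2, best alternative 0; Matrix gets 9, best alternative 8. No profitable deviation — NE.
(U, West, m2): Row can switch to D (8 → 9). Not NE.
(U, West, m3): Row can switch to D (0 → 1). Not NE.
(U, East, m1): Row can switch to D (0 → 3). Not NE.
(U, East, m2): Row gets 4, best alternative 1; Column gets 9, best alternative 5; Matrix gets 9, best alternative 7. No profitable deviation — NE.
(U, East, m3): Row can switch to D (8 → 9). Not NE.
(D, West, m1): Row can switch to U (3 → 7). Not NE.
(D, West, m2): Column can switch to East (3 → 4). Not NE.
(D, West, m3): Matrix can switch to m2 (6 → 9). Not NE.
(D, East, m1): Row gets 3, best alternative 0; Column gets 8, best alternative 4; Matrix gets 7, best alternative 3. No profitable deviation — NE.
(D, East, m2): Row can switch to U (1 → 4). Not NE.
(D, East, m3): Column can switch to West (2 → 9). Not NE.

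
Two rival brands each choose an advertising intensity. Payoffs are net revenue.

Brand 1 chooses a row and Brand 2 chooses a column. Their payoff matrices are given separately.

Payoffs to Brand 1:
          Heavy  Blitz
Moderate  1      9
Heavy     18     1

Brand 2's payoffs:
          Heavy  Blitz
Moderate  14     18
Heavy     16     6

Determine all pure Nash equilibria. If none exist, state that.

Brand 1 against Heavy: payoffs 1, 18 → best response Heavy.
Brand 1 against Blitz: payoffs 9, 1 → best response Moderate.
Brand 2 against Moderate: payoffs 14, 18 → best response Blitz.
Brand 2 against Heavy: payoffs 16, 6 → best response Heavy.
Mutual best responses: (Moderate, Blitz); (Heavy, Heavy).

Pure-strategy Nash equilibria: (Moderate, Blitz); (Heavy, Heavy)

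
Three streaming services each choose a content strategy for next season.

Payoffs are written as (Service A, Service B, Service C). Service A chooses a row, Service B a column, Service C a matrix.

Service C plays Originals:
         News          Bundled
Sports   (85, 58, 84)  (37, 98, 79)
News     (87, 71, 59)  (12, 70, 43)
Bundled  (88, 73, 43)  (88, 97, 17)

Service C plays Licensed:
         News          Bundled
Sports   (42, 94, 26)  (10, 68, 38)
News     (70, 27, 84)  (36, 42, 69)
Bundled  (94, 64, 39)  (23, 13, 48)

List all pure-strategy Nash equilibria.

The unique pure-strategy Nash equilibrium is (News, Bundled, Licensed).

(Sports, News, Originals): Service A can switch to News (85 → 87). Not NE.
(Sports, News, Licensed): Service A can switch to News (42 → 70). Not NE.
(Sports, Bundled, Originals): Service A can switch to Bundled (37 → 88). Not NE.
(Sports, Bundled, Licensed): Service A can switch to News (10 → 36). Not NE.
(News, News, Originals): Service A can switch to Bundled (87 → 88). Not NE.
(News, News, Licensed): Service A can switch to Bundled (70 → 94). Not NE.
(News, Bundled, Originals): Service A can switch to Sports (12 → 37). Not NE.
(News, Bundled, Licensed): Service A gets 36, best alternative 23; Service B gets 42, best alternative 27; Service C gets 69, best alternative 43. No profitable deviation — NE.
(Bundled, News, Originals): Service B can switch to Bundled (73 → 97). Not NE.
(Bundled, News, Licensed): Service C can switch to Originals (39 → 43). Not NE.
(Bundled, Bundled, Originals): Service C can switch to Licensed (17 → 48). Not NE.
(The remaining 1 profile has a profitable deviation by the same check.)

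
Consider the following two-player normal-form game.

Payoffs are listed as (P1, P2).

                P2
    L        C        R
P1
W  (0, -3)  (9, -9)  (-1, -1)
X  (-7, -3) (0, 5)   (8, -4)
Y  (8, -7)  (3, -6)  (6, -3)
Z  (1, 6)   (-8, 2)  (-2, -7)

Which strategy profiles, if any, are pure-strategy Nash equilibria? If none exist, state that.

This game has no pure Nash equilibrium.

Mark each player's best response to every combination of opponents' strategies; a profile where every player is best-responding is a pure Nash equilibrium.
P1 against L: payoffs 0, -7, 8, 1 → best response Y.
P1 against C: payoffs 9, 0, 3, -8 → best response W.
P1 against R: payoffs -1, 8, 6, -2 → best response X.
P2 against W: payoffs -3, -9, -1 → best response R.
P2 against X: payoffs -3, 5, -4 → best response C.
P2 against Y: payoffs -7, -6, -3 → best response R.
P2 against Z: payoffs 6, 2, -7 → best response L.
No profile is a mutual best response for all players.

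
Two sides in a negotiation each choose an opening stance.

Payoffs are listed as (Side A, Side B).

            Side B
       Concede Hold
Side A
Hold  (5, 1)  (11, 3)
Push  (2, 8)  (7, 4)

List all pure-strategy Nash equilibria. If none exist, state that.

The unique pure-strategy Nash equilibrium is (Hold, Hold).

Side A against Concede: payoffs 5, 2 → best response Hold.
Side A against Hold: payoffs 11, 7 → best response Hold.
Side B against Hold: payoffs 1, 3 → best response Hold.
Side B against Push: payoffs 8, 4 → best response Concede.
Mutual best responses: (Hold, Hold).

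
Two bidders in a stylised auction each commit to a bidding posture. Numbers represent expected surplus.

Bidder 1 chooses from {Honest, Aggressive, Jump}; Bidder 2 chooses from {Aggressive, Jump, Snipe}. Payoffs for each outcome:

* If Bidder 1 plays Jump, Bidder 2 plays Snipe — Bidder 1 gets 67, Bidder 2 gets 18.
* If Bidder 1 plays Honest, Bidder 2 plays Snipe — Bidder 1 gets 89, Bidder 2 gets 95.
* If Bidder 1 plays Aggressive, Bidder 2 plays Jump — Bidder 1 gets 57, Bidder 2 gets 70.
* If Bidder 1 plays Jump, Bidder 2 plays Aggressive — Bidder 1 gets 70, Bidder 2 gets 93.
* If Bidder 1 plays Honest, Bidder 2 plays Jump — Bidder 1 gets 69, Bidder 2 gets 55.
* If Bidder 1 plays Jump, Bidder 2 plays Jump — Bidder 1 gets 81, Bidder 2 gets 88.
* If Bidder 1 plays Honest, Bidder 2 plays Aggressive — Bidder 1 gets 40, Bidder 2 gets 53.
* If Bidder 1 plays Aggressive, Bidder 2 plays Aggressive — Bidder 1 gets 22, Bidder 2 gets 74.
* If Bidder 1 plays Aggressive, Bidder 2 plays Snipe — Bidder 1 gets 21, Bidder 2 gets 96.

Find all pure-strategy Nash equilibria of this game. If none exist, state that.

The pure Nash equilibria are (Honest, Snipe); (Jump, Aggressive).

(Honest, Aggressive): Bidder 1 can switch to Jump (40 → 70). Not NE.
(Honest, Jump): Bidder 1 can switch to Jump (69 → 81). Not NE.
(Honest, Snipe): Bidder 1 gets 89, best alternative 67; Bidder 2 gets 95, best alternative 55. No profitable deviation — NE.
(Aggressive, Aggressive): Bidder 1 can switch to Honest (22 → 40). Not NE.
(Aggressive, Jump): Bidder 1 can switch to Honest (57 → 69). Not NE.
(Aggressive, Snipe): Bidder 1 can switch to Honest (21 → 89). Not NE.
(Jump, Aggressive): Bidder 1 gets 70, best alternative 40; Bidder 2 gets 93, best alternative 88. No profitable deviation — NE.
(Jump, Jump): Bidder 2 can switch to Aggressive (88 → 93). Not NE.
(The remaining 1 profile has a profitable deviation by the same check.)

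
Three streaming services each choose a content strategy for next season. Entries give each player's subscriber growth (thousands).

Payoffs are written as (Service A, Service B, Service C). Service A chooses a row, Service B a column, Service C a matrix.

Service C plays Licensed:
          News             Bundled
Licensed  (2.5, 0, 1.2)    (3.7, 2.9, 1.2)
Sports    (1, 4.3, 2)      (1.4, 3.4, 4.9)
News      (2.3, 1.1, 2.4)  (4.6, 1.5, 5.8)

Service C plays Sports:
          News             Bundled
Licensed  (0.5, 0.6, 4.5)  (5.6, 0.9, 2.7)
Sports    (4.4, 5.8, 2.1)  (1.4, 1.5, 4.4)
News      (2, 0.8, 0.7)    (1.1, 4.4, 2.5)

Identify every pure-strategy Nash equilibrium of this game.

Pure-strategy Nash equilibria: (Licensed, Bundled, Sports) and (Sports, News, Sports) and (News, Bundled, Licensed)

(Licensed, News, Licensed): Service B can switch to Bundled (0 → 2.9). Not NE.
(Licensed, News, Sports): Service A can switch to Sports (0.5 → 4.4). Not NE.
(Licensed, Bundled, Licensed): Service A can switch to News (3.7 → 4.6). Not NE.
(Licensed, Bundled, Sports): Service A gets 5.6, best alternative 1.4; Service B gets 0.9, best alternative 0.6; Service C gets 2.7, best alternative 1.2. No profitable deviation — NE.
(Sports, News, Licensed): Service A can switch to Licensed (1 → 2.5). Not NE.
(Sports, News, Sports): Service A gets 4.4, best alternative 2; Service B gets 5.8, best alternative 1.5; Service C gets 2.1, best alternative 2. No profitable deviation — NE.
(Sports, Bundled, Licensed): Service A can switch to Licensed (1.4 → 3.7). Not NE.
(Sports, Bundled, Sports): Service A can switch to Licensed (1.4 → 5.6). Not NE.
(News, News, Licensed): Service A can switch to Licensed (2.3 → 2.5). Not NE.
(News, News, Sports): Service A can switch to Sports (2 → 4.4). Not NE.
(News, Bundled, Licensed): Service A gets 4.6, best alternative 3.7; Service B gets 1.5, best alternative 1.1; Service C gets 5.8, best alternative 2.5. No profitable deviation — NE.
(News, Bundled, Sports): Service A can switch to Licensed (1.1 → 5.6). Not NE.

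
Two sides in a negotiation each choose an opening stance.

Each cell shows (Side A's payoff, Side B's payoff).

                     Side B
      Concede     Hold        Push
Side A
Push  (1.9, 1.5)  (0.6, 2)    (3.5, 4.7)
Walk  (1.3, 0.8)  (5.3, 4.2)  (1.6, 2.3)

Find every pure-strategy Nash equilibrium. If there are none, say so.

For each player, find the best response to each opponent profile; mutual best responses are the pure NE.
Side A against Concede: payoffs 1.9, 1.3 → best response Push.
Side A against Hold: payoffs 0.6, 5.3 → best response Walk.
Side A against Push: payoffs 3.5, 1.6 → best response Push.
Side B against Push: payoffs 1.5, 2, 4.7 → best response Push.
Side B against Walk: payoffs 0.8, 4.2, 2.3 → best response Hold.
Mutual best responses: (Push, Push); (Walk, Hold).

(Push, Push), (Walk, Hold)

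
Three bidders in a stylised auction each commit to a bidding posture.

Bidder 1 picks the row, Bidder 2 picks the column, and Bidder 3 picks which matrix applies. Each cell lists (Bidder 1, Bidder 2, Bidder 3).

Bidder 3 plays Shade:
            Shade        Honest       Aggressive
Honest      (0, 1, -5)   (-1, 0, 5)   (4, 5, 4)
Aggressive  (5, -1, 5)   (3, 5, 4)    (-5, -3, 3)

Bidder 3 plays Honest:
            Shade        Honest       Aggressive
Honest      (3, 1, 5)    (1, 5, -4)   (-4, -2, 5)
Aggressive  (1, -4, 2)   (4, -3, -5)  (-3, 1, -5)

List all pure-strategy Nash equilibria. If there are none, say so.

(Aggressive, Honest, Shade)

Bidder 1 against (Shade, Shade): payoffs 0, 5 → best response Aggressive.
Bidder 1 against (Shade, Honest): payoffs 3, 1 → best response Honest.
Bidder 1 against (Honest, Shade): payoffs -1, 3 → best response Aggressive.
Bidder 1 against (Honest, Honest): payoffs 1, 4 → best response Aggressive.
Bidder 1 against (Aggressive, Shade): payoffs 4, -5 → best response Honest.
Bidder 1 against (Aggressive, Honest): payoffs -4, -3 → best response Aggressive.
Bidder 2 against (Honest, Shade): payoffs 1, 0, 5 → best response Aggressive.
Bidder 2 against (Honest, Honest): payoffs 1, 5, -2 → best response Honest.
Bidder 2 against (Aggressive, Shade): payoffs -1, 5, -3 → best response Honest.
Bidder 2 against (Aggressive, Honest): payoffs -4, -3, 1 → best response Aggressive.
Bidder 3 against (Honest, Shade): payoffs -5, 5 → best response Honest.
Bidder 3 against (Honest, Honest): payoffs 5, -4 → best response Shade.
Bidder 3 against (Honest, Aggressive): payoffs 4, 5 → best response Honest.
Bidder 3 against (Aggressive, Shade): payoffs 5, 2 → best response Shade.
Bidder 3 against (Aggressive, Honest): payoffs 4, -5 → best response Shade.
Bidder 3 against (Aggressive, Aggressive): payoffs 3, -5 → best response Shade.
Mutual best responses: (Aggressive, Honest, Shade).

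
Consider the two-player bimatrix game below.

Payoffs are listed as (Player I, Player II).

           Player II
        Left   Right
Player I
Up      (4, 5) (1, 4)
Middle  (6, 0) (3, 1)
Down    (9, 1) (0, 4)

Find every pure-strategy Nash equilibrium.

(Up, Left): Player I can switch to Middle (4 → 6). Not NE.
(Up, Right): Player I can switch to Middle (1 → 3). Not NE.
(Middle, Left): Player I can switch to Down (6 → 9). Not NE.
(Middle, Right): Player I gets 3, best alternative 1; Player II gets 1, best alternative 0. No profitable deviation — NE.
(Down, Left): Player II can switch to Right (1 → 4). Not NE.
(Down, Right): Player I can switch to Up (0 → 1). Not NE.

(Middle, Right)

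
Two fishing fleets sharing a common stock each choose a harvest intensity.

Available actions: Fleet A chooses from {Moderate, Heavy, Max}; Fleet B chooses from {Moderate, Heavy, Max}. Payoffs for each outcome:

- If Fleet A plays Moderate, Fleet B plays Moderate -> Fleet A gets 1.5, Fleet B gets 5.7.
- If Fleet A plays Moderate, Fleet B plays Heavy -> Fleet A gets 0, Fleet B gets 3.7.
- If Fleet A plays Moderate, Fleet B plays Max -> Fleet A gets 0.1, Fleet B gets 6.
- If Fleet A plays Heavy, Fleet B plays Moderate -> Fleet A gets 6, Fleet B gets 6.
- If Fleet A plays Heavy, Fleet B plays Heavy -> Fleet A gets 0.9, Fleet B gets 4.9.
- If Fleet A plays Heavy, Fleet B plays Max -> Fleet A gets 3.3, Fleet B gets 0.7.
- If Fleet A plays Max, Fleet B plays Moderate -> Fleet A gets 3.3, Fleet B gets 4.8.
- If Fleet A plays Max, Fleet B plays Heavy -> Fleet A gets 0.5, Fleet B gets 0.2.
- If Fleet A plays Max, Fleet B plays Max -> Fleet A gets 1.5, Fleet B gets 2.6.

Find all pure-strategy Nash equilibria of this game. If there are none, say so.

The unique pure-strategy Nash equilibrium is (Heavy, Moderate).

(Moderate, Moderate): Fleet A can switch to Heavy (1.5 → 6). Not NE.
(Moderate, Heavy): Fleet A can switch to Heavy (0 → 0.9). Not NE.
(Moderate, Max): Fleet A can switch to Heavy (0.1 → 3.3). Not NE.
(Heavy, Moderate): Fleet A gets 6, best alternative 3.3; Fleet B gets 6, best alternative 4.9. No profitable deviation — NE.
(Heavy, Heavy): Fleet B can switch to Moderate (4.9 → 6). Not NE.
(Heavy, Max): Fleet B can switch to Moderate (0.7 → 6). Not NE.
(Max, Moderate): Fleet A can switch to Heavy (3.3 → 6). Not NE.
(Max, Heavy): Fleet A can switch to Heavy (0.5 → 0.9). Not NE.
(Max, Max): Fleet A can switch to Heavy (1.5 → 3.3). Not NE.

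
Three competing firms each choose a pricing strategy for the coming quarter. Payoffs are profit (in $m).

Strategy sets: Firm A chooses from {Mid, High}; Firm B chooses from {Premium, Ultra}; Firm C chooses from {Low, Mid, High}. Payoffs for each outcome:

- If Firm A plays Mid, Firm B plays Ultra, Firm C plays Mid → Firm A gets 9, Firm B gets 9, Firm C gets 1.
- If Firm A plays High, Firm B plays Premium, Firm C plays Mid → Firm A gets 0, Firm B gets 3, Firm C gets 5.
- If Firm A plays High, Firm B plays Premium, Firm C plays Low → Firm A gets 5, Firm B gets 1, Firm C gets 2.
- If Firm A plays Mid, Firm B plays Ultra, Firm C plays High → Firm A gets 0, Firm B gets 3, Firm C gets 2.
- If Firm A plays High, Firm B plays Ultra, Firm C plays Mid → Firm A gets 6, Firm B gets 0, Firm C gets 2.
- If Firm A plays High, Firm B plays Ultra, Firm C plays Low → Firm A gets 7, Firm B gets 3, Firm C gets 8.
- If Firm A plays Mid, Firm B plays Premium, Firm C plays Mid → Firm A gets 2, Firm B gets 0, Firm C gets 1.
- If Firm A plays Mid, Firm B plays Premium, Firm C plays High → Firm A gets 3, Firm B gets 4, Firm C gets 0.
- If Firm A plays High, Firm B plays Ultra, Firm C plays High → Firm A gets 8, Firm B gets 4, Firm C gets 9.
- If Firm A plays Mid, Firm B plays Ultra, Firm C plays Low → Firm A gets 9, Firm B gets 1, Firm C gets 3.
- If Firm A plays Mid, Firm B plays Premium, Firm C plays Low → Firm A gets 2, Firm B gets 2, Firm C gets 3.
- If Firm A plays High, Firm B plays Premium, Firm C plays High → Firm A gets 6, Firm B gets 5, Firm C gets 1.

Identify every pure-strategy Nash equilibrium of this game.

none

(Mid, Premium, Low): Firm A can switch to High (2 → 5). Not NE.
(Mid, Premium, Mid): Firm B can switch to Ultra (0 → 9). Not NE.
(Mid, Premium, High): Firm A can switch to High (3 → 6). Not NE.
(Mid, Ultra, Low): Firm B can switch to Premium (1 → 2). Not NE.
(Mid, Ultra, Mid): Firm C can switch to Low (1 → 3). Not NE.
(Mid, Ultra, High): Firm A can switch to High (0 → 8). Not NE.
(High, Premium, Low): Firm B can switch to Ultra (1 → 3). Not NE.
(High, Premium, Mid): Firm A can switch to Mid (0 → 2). Not NE.
(High, Premium, High): Firm C can switch to Low (1 → 2). Not NE.
(High, Ultra, Low): Firm A can switch to Mid (7 → 9). Not NE.
(High, Ultra, Mid): Firm A can switch to Mid (6 → 9). Not NE.
(High, Ultra, High): Firm B can switch to Premium (4 → 5). Not NE.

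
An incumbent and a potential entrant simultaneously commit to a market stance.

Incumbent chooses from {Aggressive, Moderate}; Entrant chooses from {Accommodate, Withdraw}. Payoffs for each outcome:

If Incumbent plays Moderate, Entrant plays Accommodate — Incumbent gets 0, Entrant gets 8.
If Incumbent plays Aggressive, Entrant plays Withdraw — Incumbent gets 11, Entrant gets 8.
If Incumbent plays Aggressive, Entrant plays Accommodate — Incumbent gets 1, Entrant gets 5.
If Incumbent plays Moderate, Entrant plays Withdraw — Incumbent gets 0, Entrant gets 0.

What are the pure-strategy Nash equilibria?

(Aggressive, Accommodate): Entrant can switch to Withdraw (5 → 8). Not NE.
(Aggressive, Withdraw): Incumbent gets 11, best alternative 0; Entrant gets 8, best alternative 5. No profitable deviation — NE.
(Moderate, Accommodate): Incumbent can switch to Aggressive (0 → 1). Not NE.
(Moderate, Withdraw): Incumbent can switch to Aggressive (0 → 11). Not NE.

Pure NE: (Aggressive, Withdraw)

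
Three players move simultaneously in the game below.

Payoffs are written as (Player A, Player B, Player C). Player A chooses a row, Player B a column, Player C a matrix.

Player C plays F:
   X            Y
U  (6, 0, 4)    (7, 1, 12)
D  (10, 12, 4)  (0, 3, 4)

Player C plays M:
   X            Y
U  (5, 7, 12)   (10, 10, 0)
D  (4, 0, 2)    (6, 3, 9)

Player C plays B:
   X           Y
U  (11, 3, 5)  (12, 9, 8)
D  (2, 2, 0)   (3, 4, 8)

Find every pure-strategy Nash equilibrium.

Player A against (X, F): payoffs 6, 10 → best response D.
Player A against (X, M): payoffs 5, 4 → best response U.
Player A against (X, B): payoffs 11, 2 → best response U.
Player A against (Y, F): payoffs 7, 0 → best response U.
Player A against (Y, M): payoffs 10, 6 → best response U.
Player A against (Y, B): payoffs 12, 3 → best response U.
Player B against (U, F): payoffs 0, 1 → best response Y.
Player B against (U, M): payoffs 7, 10 → best response Y.
Player B against (U, B): payoffs 3, 9 → best response Y.
Player B against (D, F): payoffs 12, 3 → best response X.
Player B against (D, M): payoffs 0, 3 → best response Y.
Player B against (D, B): payoffs 2, 4 → best response Y.
Player C against (U, X): payoffs 4, 12, 5 → best response M.
Player C against (U, Y): payoffs 12, 0, 8 → best response F.
Player C against (D, X): payoffs 4, 2, 0 → best response F.
Player C against (D, Y): payoffs 4, 9, 8 → best response M.
Mutual best responses: (U, Y, F); (D, X, F).

Pure-strategy Nash equilibria: (U, Y, F); (D, X, F)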